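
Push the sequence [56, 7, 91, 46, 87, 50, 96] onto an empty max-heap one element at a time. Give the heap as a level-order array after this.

Insert 56:
  append 56 at index 0 → [56] (no swap needed)
Insert 7:
  append 7 at index 1 → [56, 7] (no swap needed)
Insert 91:
  append 91 at index 2 → [56, 7, 91]
  91 > parent 56 at index 0, swap → [91, 7, 56]
Insert 46:
  append 46 at index 3 → [91, 7, 56, 46]
  46 > parent 7 at index 1, swap → [91, 46, 56, 7]
Insert 87:
  append 87 at index 4 → [91, 46, 56, 7, 87]
  87 > parent 46 at index 1, swap → [91, 87, 56, 7, 46]
Insert 50:
  append 50 at index 5 → [91, 87, 56, 7, 46, 50] (no swap needed)
Insert 96:
  append 96 at index 6 → [91, 87, 56, 7, 46, 50, 96]
  96 > parent 56 at index 2, swap → [91, 87, 96, 7, 46, 50, 56]
  96 > parent 91 at index 0, swap → [96, 87, 91, 7, 46, 50, 56]

[96, 87, 91, 7, 46, 50, 56]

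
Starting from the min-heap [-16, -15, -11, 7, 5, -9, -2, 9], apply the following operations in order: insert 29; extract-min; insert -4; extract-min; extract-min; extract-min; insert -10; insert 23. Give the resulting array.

[-10, 5, -4, 9, 29, 7, -2, 23]

insert 29:
  append 29 at index 8 → [-16, -15, -11, 7, 5, -9, -2, 9, 29] (no swap needed)
extract-min → returns -16:
  remove root -16; move last element 29 to root → [29, -15, -11, 7, 5, -9, -2, 9]
  29 vs smaller child -15 at index 1, swap → [-15, 29, -11, 7, 5, -9, -2, 9]
  29 vs smaller child 5 at index 4, swap → [-15, 5, -11, 7, 29, -9, -2, 9]
insert -4:
  append -4 at index 8 → [-15, 5, -11, 7, 29, -9, -2, 9, -4]
  -4 < parent 7 at index 3, swap → [-15, 5, -11, -4, 29, -9, -2, 9, 7]
  -4 < parent 5 at index 1, swap → [-15, -4, -11, 5, 29, -9, -2, 9, 7]
extract-min → returns -15:
  remove root -15; move last element 7 to root → [7, -4, -11, 5, 29, -9, -2, 9]
  7 vs smaller child -11 at index 2, swap → [-11, -4, 7, 5, 29, -9, -2, 9]
  7 vs smaller child -9 at index 5, swap → [-11, -4, -9, 5, 29, 7, -2, 9]
extract-min → returns -11:
  remove root -11; move last element 9 to root → [9, -4, -9, 5, 29, 7, -2]
  9 vs smaller child -9 at index 2, swap → [-9, -4, 9, 5, 29, 7, -2]
  9 vs smaller child -2 at index 6, swap → [-9, -4, -2, 5, 29, 7, 9]
extract-min → returns -9:
  remove root -9; move last element 9 to root → [9, -4, -2, 5, 29, 7]
  9 vs smaller child -4 at index 1, swap → [-4, 9, -2, 5, 29, 7]
  9 vs smaller child 5 at index 3, swap → [-4, 5, -2, 9, 29, 7]
insert -10:
  append -10 at index 6 → [-4, 5, -2, 9, 29, 7, -10]
  -10 < parent -2 at index 2, swap → [-4, 5, -10, 9, 29, 7, -2]
  -10 < parent -4 at index 0, swap → [-10, 5, -4, 9, 29, 7, -2]
insert 23:
  append 23 at index 7 → [-10, 5, -4, 9, 29, 7, -2, 23] (no swap needed)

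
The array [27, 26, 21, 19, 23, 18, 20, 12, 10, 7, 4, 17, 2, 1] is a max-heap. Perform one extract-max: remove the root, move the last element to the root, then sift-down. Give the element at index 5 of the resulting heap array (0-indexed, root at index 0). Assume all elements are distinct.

18

remove root 27; move last element 1 to root → [1, 26, 21, 19, 23, 18, 20, 12, 10, 7, 4, 17, 2]
1 vs larger child 26 at index 1, swap → [26, 1, 21, 19, 23, 18, 20, 12, 10, 7, 4, 17, 2]
1 vs larger child 23 at index 4, swap → [26, 23, 21, 19, 1, 18, 20, 12, 10, 7, 4, 17, 2]
1 vs larger child 7 at index 9, swap → [26, 23, 21, 19, 7, 18, 20, 12, 10, 1, 4, 17, 2]
resulting array: [26, 23, 21, 19, 7, 18, 20, 12, 10, 1, 4, 17, 2]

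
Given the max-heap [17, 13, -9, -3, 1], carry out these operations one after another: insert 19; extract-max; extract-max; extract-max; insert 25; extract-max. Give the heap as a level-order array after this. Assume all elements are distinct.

[1, -3, -9]

insert 19:
  append 19 at index 5 → [17, 13, -9, -3, 1, 19]
  19 > parent -9 at index 2, swap → [17, 13, 19, -3, 1, -9]
  19 > parent 17 at index 0, swap → [19, 13, 17, -3, 1, -9]
extract-max → returns 19:
  remove root 19; move last element -9 to root → [-9, 13, 17, -3, 1]
  -9 vs larger child 17 at index 2, swap → [17, 13, -9, -3, 1]
extract-max → returns 17:
  remove root 17; move last element 1 to root → [1, 13, -9, -3]
  1 vs larger child 13 at index 1, swap → [13, 1, -9, -3]
extract-max → returns 13:
  remove root 13; move last element -3 to root → [-3, 1, -9]
  -3 vs larger child 1 at index 1, swap → [1, -3, -9]
insert 25:
  append 25 at index 3 → [1, -3, -9, 25]
  25 > parent -3 at index 1, swap → [1, 25, -9, -3]
  25 > parent 1 at index 0, swap → [25, 1, -9, -3]
extract-max → returns 25:
  remove root 25; move last element -3 to root → [-3, 1, -9]
  -3 vs larger child 1 at index 1, swap → [1, -3, -9]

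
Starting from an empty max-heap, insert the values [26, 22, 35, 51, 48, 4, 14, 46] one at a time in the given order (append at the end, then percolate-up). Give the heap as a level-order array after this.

[51, 48, 26, 46, 35, 4, 14, 22]

Insert 26:
  append 26 at index 0 → [26] (no swap needed)
Insert 22:
  append 22 at index 1 → [26, 22] (no swap needed)
Insert 35:
  append 35 at index 2 → [26, 22, 35]
  35 > parent 26 at index 0, swap → [35, 22, 26]
Insert 51:
  append 51 at index 3 → [35, 22, 26, 51]
  51 > parent 22 at index 1, swap → [35, 51, 26, 22]
  51 > parent 35 at index 0, swap → [51, 35, 26, 22]
Insert 48:
  append 48 at index 4 → [51, 35, 26, 22, 48]
  48 > parent 35 at index 1, swap → [51, 48, 26, 22, 35]
Insert 4:
  append 4 at index 5 → [51, 48, 26, 22, 35, 4] (no swap needed)
Insert 14:
  append 14 at index 6 → [51, 48, 26, 22, 35, 4, 14] (no swap needed)
Insert 46:
  append 46 at index 7 → [51, 48, 26, 22, 35, 4, 14, 46]
  46 > parent 22 at index 3, swap → [51, 48, 26, 46, 35, 4, 14, 22]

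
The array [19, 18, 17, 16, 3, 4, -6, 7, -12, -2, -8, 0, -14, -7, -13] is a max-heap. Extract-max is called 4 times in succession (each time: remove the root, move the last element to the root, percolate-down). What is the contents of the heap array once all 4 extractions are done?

extract-max #1 returns 19:
  remove root 19; move last element -13 to root → [-13, 18, 17, 16, 3, 4, -6, 7, -12, -2, -8, 0, -14, -7]
  -13 vs larger child 18 at index 1, swap → [18, -13, 17, 16, 3, 4, -6, 7, -12, -2, -8, 0, -14, -7]
  -13 vs larger child 16 at index 3, swap → [18, 16, 17, -13, 3, 4, -6, 7, -12, -2, -8, 0, -14, -7]
  -13 vs larger child 7 at index 7, swap → [18, 16, 17, 7, 3, 4, -6, -13, -12, -2, -8, 0, -14, -7]
extract-max #2 returns 18:
  remove root 18; move last element -7 to root → [-7, 16, 17, 7, 3, 4, -6, -13, -12, -2, -8, 0, -14]
  -7 vs larger child 17 at index 2, swap → [17, 16, -7, 7, 3, 4, -6, -13, -12, -2, -8, 0, -14]
  -7 vs larger child 4 at index 5, swap → [17, 16, 4, 7, 3, -7, -6, -13, -12, -2, -8, 0, -14]
  -7 vs larger child 0 at index 11, swap → [17, 16, 4, 7, 3, 0, -6, -13, -12, -2, -8, -7, -14]
extract-max #3 returns 17:
  remove root 17; move last element -14 to root → [-14, 16, 4, 7, 3, 0, -6, -13, -12, -2, -8, -7]
  -14 vs larger child 16 at index 1, swap → [16, -14, 4, 7, 3, 0, -6, -13, -12, -2, -8, -7]
  -14 vs larger child 7 at index 3, swap → [16, 7, 4, -14, 3, 0, -6, -13, -12, -2, -8, -7]
  -14 vs larger child -12 at index 8, swap → [16, 7, 4, -12, 3, 0, -6, -13, -14, -2, -8, -7]
extract-max #4 returns 16:
  remove root 16; move last element -7 to root → [-7, 7, 4, -12, 3, 0, -6, -13, -14, -2, -8]
  -7 vs larger child 7 at index 1, swap → [7, -7, 4, -12, 3, 0, -6, -13, -14, -2, -8]
  -7 vs larger child 3 at index 4, swap → [7, 3, 4, -12, -7, 0, -6, -13, -14, -2, -8]
  -7 vs larger child -2 at index 9, swap → [7, 3, 4, -12, -2, 0, -6, -13, -14, -7, -8]

[7, 3, 4, -12, -2, 0, -6, -13, -14, -7, -8]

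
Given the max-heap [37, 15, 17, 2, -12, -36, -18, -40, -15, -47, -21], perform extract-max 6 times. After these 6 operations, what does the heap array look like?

extract-max #1 returns 37:
  remove root 37; move last element -21 to root → [-21, 15, 17, 2, -12, -36, -18, -40, -15, -47]
  -21 vs larger child 17 at index 2, swap → [17, 15, -21, 2, -12, -36, -18, -40, -15, -47]
  -21 vs larger child -18 at index 6, swap → [17, 15, -18, 2, -12, -36, -21, -40, -15, -47]
extract-max #2 returns 17:
  remove root 17; move last element -47 to root → [-47, 15, -18, 2, -12, -36, -21, -40, -15]
  -47 vs larger child 15 at index 1, swap → [15, -47, -18, 2, -12, -36, -21, -40, -15]
  -47 vs larger child 2 at index 3, swap → [15, 2, -18, -47, -12, -36, -21, -40, -15]
  -47 vs larger child -15 at index 8, swap → [15, 2, -18, -15, -12, -36, -21, -40, -47]
extract-max #3 returns 15:
  remove root 15; move last element -47 to root → [-47, 2, -18, -15, -12, -36, -21, -40]
  -47 vs larger child 2 at index 1, swap → [2, -47, -18, -15, -12, -36, -21, -40]
  -47 vs larger child -12 at index 4, swap → [2, -12, -18, -15, -47, -36, -21, -40]
extract-max #4 returns 2:
  remove root 2; move last element -40 to root → [-40, -12, -18, -15, -47, -36, -21]
  -40 vs larger child -12 at index 1, swap → [-12, -40, -18, -15, -47, -36, -21]
  -40 vs larger child -15 at index 3, swap → [-12, -15, -18, -40, -47, -36, -21]
extract-max #5 returns -12:
  remove root -12; move last element -21 to root → [-21, -15, -18, -40, -47, -36]
  -21 vs larger child -15 at index 1, swap → [-15, -21, -18, -40, -47, -36]
extract-max #6 returns -15:
  remove root -15; move last element -36 to root → [-36, -21, -18, -40, -47]
  -36 vs larger child -18 at index 2, swap → [-18, -21, -36, -40, -47]

[-18, -21, -36, -40, -47]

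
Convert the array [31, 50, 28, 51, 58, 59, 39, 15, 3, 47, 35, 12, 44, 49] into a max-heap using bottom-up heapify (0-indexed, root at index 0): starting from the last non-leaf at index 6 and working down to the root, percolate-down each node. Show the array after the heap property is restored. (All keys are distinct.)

[59, 58, 49, 51, 50, 44, 39, 15, 3, 47, 35, 12, 28, 31]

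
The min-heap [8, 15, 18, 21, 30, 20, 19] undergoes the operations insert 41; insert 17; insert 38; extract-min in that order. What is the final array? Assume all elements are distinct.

[15, 17, 18, 21, 30, 20, 19, 41, 38]

insert 41:
  append 41 at index 7 → [8, 15, 18, 21, 30, 20, 19, 41] (no swap needed)
insert 17:
  append 17 at index 8 → [8, 15, 18, 21, 30, 20, 19, 41, 17]
  17 < parent 21 at index 3, swap → [8, 15, 18, 17, 30, 20, 19, 41, 21]
insert 38:
  append 38 at index 9 → [8, 15, 18, 17, 30, 20, 19, 41, 21, 38] (no swap needed)
extract-min → returns 8:
  remove root 8; move last element 38 to root → [38, 15, 18, 17, 30, 20, 19, 41, 21]
  38 vs smaller child 15 at index 1, swap → [15, 38, 18, 17, 30, 20, 19, 41, 21]
  38 vs smaller child 17 at index 3, swap → [15, 17, 18, 38, 30, 20, 19, 41, 21]
  38 vs smaller child 21 at index 8, swap → [15, 17, 18, 21, 30, 20, 19, 41, 38]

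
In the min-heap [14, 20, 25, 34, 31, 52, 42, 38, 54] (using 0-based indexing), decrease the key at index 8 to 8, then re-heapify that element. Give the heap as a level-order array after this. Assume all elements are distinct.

[8, 14, 25, 20, 31, 52, 42, 38, 34]

set index 8 from 54 to 8 → [14, 20, 25, 34, 31, 52, 42, 38, 8]
8 < parent 34 at index 3, swap → [14, 20, 25, 8, 31, 52, 42, 38, 34]
8 < parent 20 at index 1, swap → [14, 8, 25, 20, 31, 52, 42, 38, 34]
8 < parent 14 at index 0, swap → [8, 14, 25, 20, 31, 52, 42, 38, 34]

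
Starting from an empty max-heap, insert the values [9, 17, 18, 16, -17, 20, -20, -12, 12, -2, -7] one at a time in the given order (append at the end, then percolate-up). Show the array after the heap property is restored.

[20, 16, 18, 12, -2, 17, -20, -12, 9, -17, -7]

Insert 9:
  append 9 at index 0 → [9] (no swap needed)
Insert 17:
  append 17 at index 1 → [9, 17]
  17 > parent 9 at index 0, swap → [17, 9]
Insert 18:
  append 18 at index 2 → [17, 9, 18]
  18 > parent 17 at index 0, swap → [18, 9, 17]
Insert 16:
  append 16 at index 3 → [18, 9, 17, 16]
  16 > parent 9 at index 1, swap → [18, 16, 17, 9]
Insert -17:
  append -17 at index 4 → [18, 16, 17, 9, -17] (no swap needed)
Insert 20:
  append 20 at index 5 → [18, 16, 17, 9, -17, 20]
  20 > parent 17 at index 2, swap → [18, 16, 20, 9, -17, 17]
  20 > parent 18 at index 0, swap → [20, 16, 18, 9, -17, 17]
Insert -20:
  append -20 at index 6 → [20, 16, 18, 9, -17, 17, -20] (no swap needed)
Insert -12:
  append -12 at index 7 → [20, 16, 18, 9, -17, 17, -20, -12] (no swap needed)
Insert 12:
  append 12 at index 8 → [20, 16, 18, 9, -17, 17, -20, -12, 12]
  12 > parent 9 at index 3, swap → [20, 16, 18, 12, -17, 17, -20, -12, 9]
Insert -2:
  append -2 at index 9 → [20, 16, 18, 12, -17, 17, -20, -12, 9, -2]
  -2 > parent -17 at index 4, swap → [20, 16, 18, 12, -2, 17, -20, -12, 9, -17]
Insert -7:
  append -7 at index 10 → [20, 16, 18, 12, -2, 17, -20, -12, 9, -17, -7] (no swap needed)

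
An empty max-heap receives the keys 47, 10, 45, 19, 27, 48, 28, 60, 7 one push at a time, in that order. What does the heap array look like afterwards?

Insert 47:
  append 47 at index 0 → [47] (no swap needed)
Insert 10:
  append 10 at index 1 → [47, 10] (no swap needed)
Insert 45:
  append 45 at index 2 → [47, 10, 45] (no swap needed)
Insert 19:
  append 19 at index 3 → [47, 10, 45, 19]
  19 > parent 10 at index 1, swap → [47, 19, 45, 10]
Insert 27:
  append 27 at index 4 → [47, 19, 45, 10, 27]
  27 > parent 19 at index 1, swap → [47, 27, 45, 10, 19]
Insert 48:
  append 48 at index 5 → [47, 27, 45, 10, 19, 48]
  48 > parent 45 at index 2, swap → [47, 27, 48, 10, 19, 45]
  48 > parent 47 at index 0, swap → [48, 27, 47, 10, 19, 45]
Insert 28:
  append 28 at index 6 → [48, 27, 47, 10, 19, 45, 28] (no swap needed)
Insert 60:
  append 60 at index 7 → [48, 27, 47, 10, 19, 45, 28, 60]
  60 > parent 10 at index 3, swap → [48, 27, 47, 60, 19, 45, 28, 10]
  60 > parent 27 at index 1, swap → [48, 60, 47, 27, 19, 45, 28, 10]
  60 > parent 48 at index 0, swap → [60, 48, 47, 27, 19, 45, 28, 10]
Insert 7:
  append 7 at index 8 → [60, 48, 47, 27, 19, 45, 28, 10, 7] (no swap needed)

[60, 48, 47, 27, 19, 45, 28, 10, 7]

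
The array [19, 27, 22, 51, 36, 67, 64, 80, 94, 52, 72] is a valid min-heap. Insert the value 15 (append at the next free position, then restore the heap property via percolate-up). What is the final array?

append 15 at index 11 → [19, 27, 22, 51, 36, 67, 64, 80, 94, 52, 72, 15]
15 < parent 67 at index 5, swap → [19, 27, 22, 51, 36, 15, 64, 80, 94, 52, 72, 67]
15 < parent 22 at index 2, swap → [19, 27, 15, 51, 36, 22, 64, 80, 94, 52, 72, 67]
15 < parent 19 at index 0, swap → [15, 27, 19, 51, 36, 22, 64, 80, 94, 52, 72, 67]

[15, 27, 19, 51, 36, 22, 64, 80, 94, 52, 72, 67]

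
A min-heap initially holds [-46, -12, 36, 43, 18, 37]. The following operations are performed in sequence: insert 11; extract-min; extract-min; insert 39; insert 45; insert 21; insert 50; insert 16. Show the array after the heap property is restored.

insert 11:
  append 11 at index 6 → [-46, -12, 36, 43, 18, 37, 11]
  11 < parent 36 at index 2, swap → [-46, -12, 11, 43, 18, 37, 36]
extract-min → returns -46:
  remove root -46; move last element 36 to root → [36, -12, 11, 43, 18, 37]
  36 vs smaller child -12 at index 1, swap → [-12, 36, 11, 43, 18, 37]
  36 vs smaller child 18 at index 4, swap → [-12, 18, 11, 43, 36, 37]
extract-min → returns -12:
  remove root -12; move last element 37 to root → [37, 18, 11, 43, 36]
  37 vs smaller child 11 at index 2, swap → [11, 18, 37, 43, 36]
insert 39:
  append 39 at index 5 → [11, 18, 37, 43, 36, 39] (no swap needed)
insert 45:
  append 45 at index 6 → [11, 18, 37, 43, 36, 39, 45] (no swap needed)
insert 21:
  append 21 at index 7 → [11, 18, 37, 43, 36, 39, 45, 21]
  21 < parent 43 at index 3, swap → [11, 18, 37, 21, 36, 39, 45, 43]
insert 50:
  append 50 at index 8 → [11, 18, 37, 21, 36, 39, 45, 43, 50] (no swap needed)
insert 16:
  append 16 at index 9 → [11, 18, 37, 21, 36, 39, 45, 43, 50, 16]
  16 < parent 36 at index 4, swap → [11, 18, 37, 21, 16, 39, 45, 43, 50, 36]
  16 < parent 18 at index 1, swap → [11, 16, 37, 21, 18, 39, 45, 43, 50, 36]

[11, 16, 37, 21, 18, 39, 45, 43, 50, 36]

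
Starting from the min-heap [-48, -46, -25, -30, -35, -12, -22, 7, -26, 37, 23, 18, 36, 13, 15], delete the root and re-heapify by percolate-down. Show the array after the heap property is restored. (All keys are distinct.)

[-46, -35, -25, -30, 15, -12, -22, 7, -26, 37, 23, 18, 36, 13]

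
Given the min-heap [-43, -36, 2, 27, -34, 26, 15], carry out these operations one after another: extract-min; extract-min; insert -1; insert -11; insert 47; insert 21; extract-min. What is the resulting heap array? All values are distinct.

[-11, 15, -1, 21, 26, 2, 27, 47]

extract-min → returns -43:
  remove root -43; move last element 15 to root → [15, -36, 2, 27, -34, 26]
  15 vs smaller child -36 at index 1, swap → [-36, 15, 2, 27, -34, 26]
  15 vs smaller child -34 at index 4, swap → [-36, -34, 2, 27, 15, 26]
extract-min → returns -36:
  remove root -36; move last element 26 to root → [26, -34, 2, 27, 15]
  26 vs smaller child -34 at index 1, swap → [-34, 26, 2, 27, 15]
  26 vs smaller child 15 at index 4, swap → [-34, 15, 2, 27, 26]
insert -1:
  append -1 at index 5 → [-34, 15, 2, 27, 26, -1]
  -1 < parent 2 at index 2, swap → [-34, 15, -1, 27, 26, 2]
insert -11:
  append -11 at index 6 → [-34, 15, -1, 27, 26, 2, -11]
  -11 < parent -1 at index 2, swap → [-34, 15, -11, 27, 26, 2, -1]
insert 47:
  append 47 at index 7 → [-34, 15, -11, 27, 26, 2, -1, 47] (no swap needed)
insert 21:
  append 21 at index 8 → [-34, 15, -11, 27, 26, 2, -1, 47, 21]
  21 < parent 27 at index 3, swap → [-34, 15, -11, 21, 26, 2, -1, 47, 27]
extract-min → returns -34:
  remove root -34; move last element 27 to root → [27, 15, -11, 21, 26, 2, -1, 47]
  27 vs smaller child -11 at index 2, swap → [-11, 15, 27, 21, 26, 2, -1, 47]
  27 vs smaller child -1 at index 6, swap → [-11, 15, -1, 21, 26, 2, 27, 47]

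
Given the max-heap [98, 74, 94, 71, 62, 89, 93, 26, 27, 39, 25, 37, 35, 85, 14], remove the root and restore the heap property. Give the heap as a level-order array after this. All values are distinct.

remove root 98; move last element 14 to root → [14, 74, 94, 71, 62, 89, 93, 26, 27, 39, 25, 37, 35, 85]
14 vs larger child 94 at index 2, swap → [94, 74, 14, 71, 62, 89, 93, 26, 27, 39, 25, 37, 35, 85]
14 vs larger child 93 at index 6, swap → [94, 74, 93, 71, 62, 89, 14, 26, 27, 39, 25, 37, 35, 85]
14 vs only child 85 at index 13, swap → [94, 74, 93, 71, 62, 89, 85, 26, 27, 39, 25, 37, 35, 14]

[94, 74, 93, 71, 62, 89, 85, 26, 27, 39, 25, 37, 35, 14]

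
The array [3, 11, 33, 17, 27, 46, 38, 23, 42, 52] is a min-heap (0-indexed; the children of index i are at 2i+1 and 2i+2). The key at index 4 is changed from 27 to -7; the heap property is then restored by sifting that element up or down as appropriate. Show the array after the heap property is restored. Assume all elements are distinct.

[-7, 3, 33, 17, 11, 46, 38, 23, 42, 52]

set index 4 from 27 to -7 → [3, 11, 33, 17, -7, 46, 38, 23, 42, 52]
-7 < parent 11 at index 1, swap → [3, -7, 33, 17, 11, 46, 38, 23, 42, 52]
-7 < parent 3 at index 0, swap → [-7, 3, 33, 17, 11, 46, 38, 23, 42, 52]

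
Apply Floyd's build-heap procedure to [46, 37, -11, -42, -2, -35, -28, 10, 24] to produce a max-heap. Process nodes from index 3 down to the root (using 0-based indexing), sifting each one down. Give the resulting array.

sift down from index 3:
  -42 vs larger child 24 at index 8, swap → [46, 37, -11, 24, -2, -35, -28, 10, -42]
sift down from index 2: already satisfies heap property
sift down from index 1: already satisfies heap property
sift down from index 0: already satisfies heap property

[46, 37, -11, 24, -2, -35, -28, 10, -42]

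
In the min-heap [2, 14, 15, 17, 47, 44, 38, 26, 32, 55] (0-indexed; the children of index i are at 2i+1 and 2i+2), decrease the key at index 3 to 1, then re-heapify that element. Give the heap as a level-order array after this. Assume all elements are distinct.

[1, 2, 15, 14, 47, 44, 38, 26, 32, 55]

set index 3 from 17 to 1 → [2, 14, 15, 1, 47, 44, 38, 26, 32, 55]
1 < parent 14 at index 1, swap → [2, 1, 15, 14, 47, 44, 38, 26, 32, 55]
1 < parent 2 at index 0, swap → [1, 2, 15, 14, 47, 44, 38, 26, 32, 55]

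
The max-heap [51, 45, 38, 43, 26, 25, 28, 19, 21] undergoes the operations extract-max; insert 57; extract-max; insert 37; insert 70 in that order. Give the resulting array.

[70, 45, 38, 37, 43, 25, 28, 19, 21, 26]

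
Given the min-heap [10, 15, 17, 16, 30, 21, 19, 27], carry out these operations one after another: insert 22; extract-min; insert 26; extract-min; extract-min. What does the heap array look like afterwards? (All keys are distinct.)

[17, 22, 19, 26, 30, 21, 27]

insert 22:
  append 22 at index 8 → [10, 15, 17, 16, 30, 21, 19, 27, 22] (no swap needed)
extract-min → returns 10:
  remove root 10; move last element 22 to root → [22, 15, 17, 16, 30, 21, 19, 27]
  22 vs smaller child 15 at index 1, swap → [15, 22, 17, 16, 30, 21, 19, 27]
  22 vs smaller child 16 at index 3, swap → [15, 16, 17, 22, 30, 21, 19, 27]
insert 26:
  append 26 at index 8 → [15, 16, 17, 22, 30, 21, 19, 27, 26] (no swap needed)
extract-min → returns 15:
  remove root 15; move last element 26 to root → [26, 16, 17, 22, 30, 21, 19, 27]
  26 vs smaller child 16 at index 1, swap → [16, 26, 17, 22, 30, 21, 19, 27]
  26 vs smaller child 22 at index 3, swap → [16, 22, 17, 26, 30, 21, 19, 27]
extract-min → returns 16:
  remove root 16; move last element 27 to root → [27, 22, 17, 26, 30, 21, 19]
  27 vs smaller child 17 at index 2, swap → [17, 22, 27, 26, 30, 21, 19]
  27 vs smaller child 19 at index 6, swap → [17, 22, 19, 26, 30, 21, 27]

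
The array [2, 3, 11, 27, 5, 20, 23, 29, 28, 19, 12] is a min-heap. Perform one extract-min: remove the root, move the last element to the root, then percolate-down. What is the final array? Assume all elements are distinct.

[3, 5, 11, 27, 12, 20, 23, 29, 28, 19]

remove root 2; move last element 12 to root → [12, 3, 11, 27, 5, 20, 23, 29, 28, 19]
12 vs smaller child 3 at index 1, swap → [3, 12, 11, 27, 5, 20, 23, 29, 28, 19]
12 vs smaller child 5 at index 4, swap → [3, 5, 11, 27, 12, 20, 23, 29, 28, 19]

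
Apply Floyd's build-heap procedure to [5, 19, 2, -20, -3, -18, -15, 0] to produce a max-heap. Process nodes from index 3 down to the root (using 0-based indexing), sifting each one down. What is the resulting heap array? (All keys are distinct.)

sift down from index 3:
  -20 vs only child 0 at index 7, swap → [5, 19, 2, 0, -3, -18, -15, -20]
sift down from index 2: already satisfies heap property
sift down from index 1: already satisfies heap property
sift down from index 0:
  5 vs larger child 19 at index 1, swap → [19, 5, 2, 0, -3, -18, -15, -20]

[19, 5, 2, 0, -3, -18, -15, -20]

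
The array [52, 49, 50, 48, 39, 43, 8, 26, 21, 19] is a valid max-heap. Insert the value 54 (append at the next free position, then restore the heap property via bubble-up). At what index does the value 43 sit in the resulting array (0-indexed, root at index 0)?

5

append 54 at index 10 → [52, 49, 50, 48, 39, 43, 8, 26, 21, 19, 54]
54 > parent 39 at index 4, swap → [52, 49, 50, 48, 54, 43, 8, 26, 21, 19, 39]
54 > parent 49 at index 1, swap → [52, 54, 50, 48, 49, 43, 8, 26, 21, 19, 39]
54 > parent 52 at index 0, swap → [54, 52, 50, 48, 49, 43, 8, 26, 21, 19, 39]
resulting array: [54, 52, 50, 48, 49, 43, 8, 26, 21, 19, 39]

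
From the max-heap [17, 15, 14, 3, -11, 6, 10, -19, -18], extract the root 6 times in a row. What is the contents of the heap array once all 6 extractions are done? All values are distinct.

extract-max #1 returns 17:
  remove root 17; move last element -18 to root → [-18, 15, 14, 3, -11, 6, 10, -19]
  -18 vs larger child 15 at index 1, swap → [15, -18, 14, 3, -11, 6, 10, -19]
  -18 vs larger child 3 at index 3, swap → [15, 3, 14, -18, -11, 6, 10, -19]
extract-max #2 returns 15:
  remove root 15; move last element -19 to root → [-19, 3, 14, -18, -11, 6, 10]
  -19 vs larger child 14 at index 2, swap → [14, 3, -19, -18, -11, 6, 10]
  -19 vs larger child 10 at index 6, swap → [14, 3, 10, -18, -11, 6, -19]
extract-max #3 returns 14:
  remove root 14; move last element -19 to root → [-19, 3, 10, -18, -11, 6]
  -19 vs larger child 10 at index 2, swap → [10, 3, -19, -18, -11, 6]
  -19 vs only child 6 at index 5, swap → [10, 3, 6, -18, -11, -19]
extract-max #4 returns 10:
  remove root 10; move last element -19 to root → [-19, 3, 6, -18, -11]
  -19 vs larger child 6 at index 2, swap → [6, 3, -19, -18, -11]
extract-max #5 returns 6:
  remove root 6; move last element -11 to root → [-11, 3, -19, -18]
  -11 vs larger child 3 at index 1, swap → [3, -11, -19, -18]
extract-max #6 returns 3:
  remove root 3; move last element -18 to root → [-18, -11, -19]
  -18 vs larger child -11 at index 1, swap → [-11, -18, -19]

[-11, -18, -19]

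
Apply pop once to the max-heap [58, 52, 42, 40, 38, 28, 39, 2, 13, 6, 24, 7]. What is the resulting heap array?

[52, 40, 42, 13, 38, 28, 39, 2, 7, 6, 24]

remove root 58; move last element 7 to root → [7, 52, 42, 40, 38, 28, 39, 2, 13, 6, 24]
7 vs larger child 52 at index 1, swap → [52, 7, 42, 40, 38, 28, 39, 2, 13, 6, 24]
7 vs larger child 40 at index 3, swap → [52, 40, 42, 7, 38, 28, 39, 2, 13, 6, 24]
7 vs larger child 13 at index 8, swap → [52, 40, 42, 13, 38, 28, 39, 2, 7, 6, 24]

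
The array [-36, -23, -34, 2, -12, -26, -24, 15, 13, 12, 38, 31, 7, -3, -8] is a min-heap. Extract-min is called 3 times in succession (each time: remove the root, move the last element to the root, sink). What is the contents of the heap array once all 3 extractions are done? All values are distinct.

[-24, -23, -8, 2, -12, 7, -3, 15, 13, 12, 38, 31]

extract-min #1 returns -36:
  remove root -36; move last element -8 to root → [-8, -23, -34, 2, -12, -26, -24, 15, 13, 12, 38, 31, 7, -3]
  -8 vs smaller child -34 at index 2, swap → [-34, -23, -8, 2, -12, -26, -24, 15, 13, 12, 38, 31, 7, -3]
  -8 vs smaller child -26 at index 5, swap → [-34, -23, -26, 2, -12, -8, -24, 15, 13, 12, 38, 31, 7, -3]
extract-min #2 returns -34:
  remove root -34; move last element -3 to root → [-3, -23, -26, 2, -12, -8, -24, 15, 13, 12, 38, 31, 7]
  -3 vs smaller child -26 at index 2, swap → [-26, -23, -3, 2, -12, -8, -24, 15, 13, 12, 38, 31, 7]
  -3 vs smaller child -24 at index 6, swap → [-26, -23, -24, 2, -12, -8, -3, 15, 13, 12, 38, 31, 7]
extract-min #3 returns -26:
  remove root -26; move last element 7 to root → [7, -23, -24, 2, -12, -8, -3, 15, 13, 12, 38, 31]
  7 vs smaller child -24 at index 2, swap → [-24, -23, 7, 2, -12, -8, -3, 15, 13, 12, 38, 31]
  7 vs smaller child -8 at index 5, swap → [-24, -23, -8, 2, -12, 7, -3, 15, 13, 12, 38, 31]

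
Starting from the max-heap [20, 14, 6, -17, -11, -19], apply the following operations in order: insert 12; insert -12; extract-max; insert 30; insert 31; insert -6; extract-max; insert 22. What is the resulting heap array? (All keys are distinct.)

[30, 22, 12, -11, 14, -19, 6, -12, -17, -6]

insert 12:
  append 12 at index 6 → [20, 14, 6, -17, -11, -19, 12]
  12 > parent 6 at index 2, swap → [20, 14, 12, -17, -11, -19, 6]
insert -12:
  append -12 at index 7 → [20, 14, 12, -17, -11, -19, 6, -12]
  -12 > parent -17 at index 3, swap → [20, 14, 12, -12, -11, -19, 6, -17]
extract-max → returns 20:
  remove root 20; move last element -17 to root → [-17, 14, 12, -12, -11, -19, 6]
  -17 vs larger child 14 at index 1, swap → [14, -17, 12, -12, -11, -19, 6]
  -17 vs larger child -11 at index 4, swap → [14, -11, 12, -12, -17, -19, 6]
insert 30:
  append 30 at index 7 → [14, -11, 12, -12, -17, -19, 6, 30]
  30 > parent -12 at index 3, swap → [14, -11, 12, 30, -17, -19, 6, -12]
  30 > parent -11 at index 1, swap → [14, 30, 12, -11, -17, -19, 6, -12]
  30 > parent 14 at index 0, swap → [30, 14, 12, -11, -17, -19, 6, -12]
insert 31:
  append 31 at index 8 → [30, 14, 12, -11, -17, -19, 6, -12, 31]
  31 > parent -11 at index 3, swap → [30, 14, 12, 31, -17, -19, 6, -12, -11]
  31 > parent 14 at index 1, swap → [30, 31, 12, 14, -17, -19, 6, -12, -11]
  31 > parent 30 at index 0, swap → [31, 30, 12, 14, -17, -19, 6, -12, -11]
insert -6:
  append -6 at index 9 → [31, 30, 12, 14, -17, -19, 6, -12, -11, -6]
  -6 > parent -17 at index 4, swap → [31, 30, 12, 14, -6, -19, 6, -12, -11, -17]
extract-max → returns 31:
  remove root 31; move last element -17 to root → [-17, 30, 12, 14, -6, -19, 6, -12, -11]
  -17 vs larger child 30 at index 1, swap → [30, -17, 12, 14, -6, -19, 6, -12, -11]
  -17 vs larger child 14 at index 3, swap → [30, 14, 12, -17, -6, -19, 6, -12, -11]
  -17 vs larger child -11 at index 8, swap → [30, 14, 12, -11, -6, -19, 6, -12, -17]
insert 22:
  append 22 at index 9 → [30, 14, 12, -11, -6, -19, 6, -12, -17, 22]
  22 > parent -6 at index 4, swap → [30, 14, 12, -11, 22, -19, 6, -12, -17, -6]
  22 > parent 14 at index 1, swap → [30, 22, 12, -11, 14, -19, 6, -12, -17, -6]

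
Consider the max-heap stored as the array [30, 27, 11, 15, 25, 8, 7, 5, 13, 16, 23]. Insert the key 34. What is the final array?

append 34 at index 11 → [30, 27, 11, 15, 25, 8, 7, 5, 13, 16, 23, 34]
34 > parent 8 at index 5, swap → [30, 27, 11, 15, 25, 34, 7, 5, 13, 16, 23, 8]
34 > parent 11 at index 2, swap → [30, 27, 34, 15, 25, 11, 7, 5, 13, 16, 23, 8]
34 > parent 30 at index 0, swap → [34, 27, 30, 15, 25, 11, 7, 5, 13, 16, 23, 8]

[34, 27, 30, 15, 25, 11, 7, 5, 13, 16, 23, 8]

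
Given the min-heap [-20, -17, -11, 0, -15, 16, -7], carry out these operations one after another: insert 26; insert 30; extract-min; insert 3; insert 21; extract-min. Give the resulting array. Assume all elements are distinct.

[-15, 0, -11, 3, 21, 16, -7, 26, 30]

insert 26:
  append 26 at index 7 → [-20, -17, -11, 0, -15, 16, -7, 26] (no swap needed)
insert 30:
  append 30 at index 8 → [-20, -17, -11, 0, -15, 16, -7, 26, 30] (no swap needed)
extract-min → returns -20:
  remove root -20; move last element 30 to root → [30, -17, -11, 0, -15, 16, -7, 26]
  30 vs smaller child -17 at index 1, swap → [-17, 30, -11, 0, -15, 16, -7, 26]
  30 vs smaller child -15 at index 4, swap → [-17, -15, -11, 0, 30, 16, -7, 26]
insert 3:
  append 3 at index 8 → [-17, -15, -11, 0, 30, 16, -7, 26, 3] (no swap needed)
insert 21:
  append 21 at index 9 → [-17, -15, -11, 0, 30, 16, -7, 26, 3, 21]
  21 < parent 30 at index 4, swap → [-17, -15, -11, 0, 21, 16, -7, 26, 3, 30]
extract-min → returns -17:
  remove root -17; move last element 30 to root → [30, -15, -11, 0, 21, 16, -7, 26, 3]
  30 vs smaller child -15 at index 1, swap → [-15, 30, -11, 0, 21, 16, -7, 26, 3]
  30 vs smaller child 0 at index 3, swap → [-15, 0, -11, 30, 21, 16, -7, 26, 3]
  30 vs smaller child 3 at index 8, swap → [-15, 0, -11, 3, 21, 16, -7, 26, 30]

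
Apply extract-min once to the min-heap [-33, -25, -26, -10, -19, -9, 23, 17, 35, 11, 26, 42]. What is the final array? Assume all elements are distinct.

[-26, -25, -9, -10, -19, 42, 23, 17, 35, 11, 26]

remove root -33; move last element 42 to root → [42, -25, -26, -10, -19, -9, 23, 17, 35, 11, 26]
42 vs smaller child -26 at index 2, swap → [-26, -25, 42, -10, -19, -9, 23, 17, 35, 11, 26]
42 vs smaller child -9 at index 5, swap → [-26, -25, -9, -10, -19, 42, 23, 17, 35, 11, 26]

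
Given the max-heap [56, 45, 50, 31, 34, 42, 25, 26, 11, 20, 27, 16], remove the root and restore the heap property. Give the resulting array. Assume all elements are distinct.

remove root 56; move last element 16 to root → [16, 45, 50, 31, 34, 42, 25, 26, 11, 20, 27]
16 vs larger child 50 at index 2, swap → [50, 45, 16, 31, 34, 42, 25, 26, 11, 20, 27]
16 vs larger child 42 at index 5, swap → [50, 45, 42, 31, 34, 16, 25, 26, 11, 20, 27]

[50, 45, 42, 31, 34, 16, 25, 26, 11, 20, 27]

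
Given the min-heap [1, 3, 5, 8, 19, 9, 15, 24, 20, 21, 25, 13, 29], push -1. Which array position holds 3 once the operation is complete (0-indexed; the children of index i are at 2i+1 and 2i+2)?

1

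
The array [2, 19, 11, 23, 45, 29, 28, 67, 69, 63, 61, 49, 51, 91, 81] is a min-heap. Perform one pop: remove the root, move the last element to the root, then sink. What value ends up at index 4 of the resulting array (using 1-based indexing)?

23

remove root 2; move last element 81 to root → [81, 19, 11, 23, 45, 29, 28, 67, 69, 63, 61, 49, 51, 91]
81 vs smaller child 11 at index 3, swap → [11, 19, 81, 23, 45, 29, 28, 67, 69, 63, 61, 49, 51, 91]
81 vs smaller child 28 at index 7, swap → [11, 19, 28, 23, 45, 29, 81, 67, 69, 63, 61, 49, 51, 91]
resulting array: [11, 19, 28, 23, 45, 29, 81, 67, 69, 63, 61, 49, 51, 91]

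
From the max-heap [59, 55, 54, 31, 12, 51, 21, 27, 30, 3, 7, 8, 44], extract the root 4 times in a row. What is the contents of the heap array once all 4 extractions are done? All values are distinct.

[44, 31, 21, 30, 12, 8, 7, 27, 3]

extract-max #1 returns 59:
  remove root 59; move last element 44 to root → [44, 55, 54, 31, 12, 51, 21, 27, 30, 3, 7, 8]
  44 vs larger child 55 at index 1, swap → [55, 44, 54, 31, 12, 51, 21, 27, 30, 3, 7, 8]
extract-max #2 returns 55:
  remove root 55; move last element 8 to root → [8, 44, 54, 31, 12, 51, 21, 27, 30, 3, 7]
  8 vs larger child 54 at index 2, swap → [54, 44, 8, 31, 12, 51, 21, 27, 30, 3, 7]
  8 vs larger child 51 at index 5, swap → [54, 44, 51, 31, 12, 8, 21, 27, 30, 3, 7]
extract-max #3 returns 54:
  remove root 54; move last element 7 to root → [7, 44, 51, 31, 12, 8, 21, 27, 30, 3]
  7 vs larger child 51 at index 2, swap → [51, 44, 7, 31, 12, 8, 21, 27, 30, 3]
  7 vs larger child 21 at index 6, swap → [51, 44, 21, 31, 12, 8, 7, 27, 30, 3]
extract-max #4 returns 51:
  remove root 51; move last element 3 to root → [3, 44, 21, 31, 12, 8, 7, 27, 30]
  3 vs larger child 44 at index 1, swap → [44, 3, 21, 31, 12, 8, 7, 27, 30]
  3 vs larger child 31 at index 3, swap → [44, 31, 21, 3, 12, 8, 7, 27, 30]
  3 vs larger child 30 at index 8, swap → [44, 31, 21, 30, 12, 8, 7, 27, 3]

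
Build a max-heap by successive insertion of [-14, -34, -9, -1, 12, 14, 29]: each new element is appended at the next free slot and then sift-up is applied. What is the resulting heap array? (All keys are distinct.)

[29, -1, 14, -34, -9, -14, 12]

Insert -14:
  append -14 at index 0 → [-14] (no swap needed)
Insert -34:
  append -34 at index 1 → [-14, -34] (no swap needed)
Insert -9:
  append -9 at index 2 → [-14, -34, -9]
  -9 > parent -14 at index 0, swap → [-9, -34, -14]
Insert -1:
  append -1 at index 3 → [-9, -34, -14, -1]
  -1 > parent -34 at index 1, swap → [-9, -1, -14, -34]
  -1 > parent -9 at index 0, swap → [-1, -9, -14, -34]
Insert 12:
  append 12 at index 4 → [-1, -9, -14, -34, 12]
  12 > parent -9 at index 1, swap → [-1, 12, -14, -34, -9]
  12 > parent -1 at index 0, swap → [12, -1, -14, -34, -9]
Insert 14:
  append 14 at index 5 → [12, -1, -14, -34, -9, 14]
  14 > parent -14 at index 2, swap → [12, -1, 14, -34, -9, -14]
  14 > parent 12 at index 0, swap → [14, -1, 12, -34, -9, -14]
Insert 29:
  append 29 at index 6 → [14, -1, 12, -34, -9, -14, 29]
  29 > parent 12 at index 2, swap → [14, -1, 29, -34, -9, -14, 12]
  29 > parent 14 at index 0, swap → [29, -1, 14, -34, -9, -14, 12]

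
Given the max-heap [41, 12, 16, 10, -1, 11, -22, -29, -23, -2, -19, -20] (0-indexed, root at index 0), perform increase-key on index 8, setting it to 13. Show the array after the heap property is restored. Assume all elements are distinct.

set index 8 from -23 to 13 → [41, 12, 16, 10, -1, 11, -22, -29, 13, -2, -19, -20]
13 > parent 10 at index 3, swap → [41, 12, 16, 13, -1, 11, -22, -29, 10, -2, -19, -20]
13 > parent 12 at index 1, swap → [41, 13, 16, 12, -1, 11, -22, -29, 10, -2, -19, -20]

[41, 13, 16, 12, -1, 11, -22, -29, 10, -2, -19, -20]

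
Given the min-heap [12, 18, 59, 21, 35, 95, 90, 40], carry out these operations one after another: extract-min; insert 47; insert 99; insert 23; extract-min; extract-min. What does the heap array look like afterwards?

[23, 35, 59, 40, 99, 95, 90, 47]

extract-min → returns 12:
  remove root 12; move last element 40 to root → [40, 18, 59, 21, 35, 95, 90]
  40 vs smaller child 18 at index 1, swap → [18, 40, 59, 21, 35, 95, 90]
  40 vs smaller child 21 at index 3, swap → [18, 21, 59, 40, 35, 95, 90]
insert 47:
  append 47 at index 7 → [18, 21, 59, 40, 35, 95, 90, 47] (no swap needed)
insert 99:
  append 99 at index 8 → [18, 21, 59, 40, 35, 95, 90, 47, 99] (no swap needed)
insert 23:
  append 23 at index 9 → [18, 21, 59, 40, 35, 95, 90, 47, 99, 23]
  23 < parent 35 at index 4, swap → [18, 21, 59, 40, 23, 95, 90, 47, 99, 35]
extract-min → returns 18:
  remove root 18; move last element 35 to root → [35, 21, 59, 40, 23, 95, 90, 47, 99]
  35 vs smaller child 21 at index 1, swap → [21, 35, 59, 40, 23, 95, 90, 47, 99]
  35 vs smaller child 23 at index 4, swap → [21, 23, 59, 40, 35, 95, 90, 47, 99]
extract-min → returns 21:
  remove root 21; move last element 99 to root → [99, 23, 59, 40, 35, 95, 90, 47]
  99 vs smaller child 23 at index 1, swap → [23, 99, 59, 40, 35, 95, 90, 47]
  99 vs smaller child 35 at index 4, swap → [23, 35, 59, 40, 99, 95, 90, 47]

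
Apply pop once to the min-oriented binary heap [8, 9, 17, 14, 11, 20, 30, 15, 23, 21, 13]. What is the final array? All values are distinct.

[9, 11, 17, 14, 13, 20, 30, 15, 23, 21]

remove root 8; move last element 13 to root → [13, 9, 17, 14, 11, 20, 30, 15, 23, 21]
13 vs smaller child 9 at index 1, swap → [9, 13, 17, 14, 11, 20, 30, 15, 23, 21]
13 vs smaller child 11 at index 4, swap → [9, 11, 17, 14, 13, 20, 30, 15, 23, 21]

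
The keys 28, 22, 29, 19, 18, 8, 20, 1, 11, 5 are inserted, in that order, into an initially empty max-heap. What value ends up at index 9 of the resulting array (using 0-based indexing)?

5

Insert 28:
  append 28 at index 0 → [28] (no swap needed)
Insert 22:
  append 22 at index 1 → [28, 22] (no swap needed)
Insert 29:
  append 29 at index 2 → [28, 22, 29]
  29 > parent 28 at index 0, swap → [29, 22, 28]
Insert 19:
  append 19 at index 3 → [29, 22, 28, 19] (no swap needed)
Insert 18:
  append 18 at index 4 → [29, 22, 28, 19, 18] (no swap needed)
Insert 8:
  append 8 at index 5 → [29, 22, 28, 19, 18, 8] (no swap needed)
Insert 20:
  append 20 at index 6 → [29, 22, 28, 19, 18, 8, 20] (no swap needed)
Insert 1:
  append 1 at index 7 → [29, 22, 28, 19, 18, 8, 20, 1] (no swap needed)
Insert 11:
  append 11 at index 8 → [29, 22, 28, 19, 18, 8, 20, 1, 11] (no swap needed)
Insert 5:
  append 5 at index 9 → [29, 22, 28, 19, 18, 8, 20, 1, 11, 5] (no swap needed)
resulting array: [29, 22, 28, 19, 18, 8, 20, 1, 11, 5]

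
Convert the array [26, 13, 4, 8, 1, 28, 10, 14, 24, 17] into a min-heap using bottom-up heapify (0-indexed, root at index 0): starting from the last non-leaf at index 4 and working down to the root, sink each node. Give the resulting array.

[1, 8, 4, 14, 13, 28, 10, 26, 24, 17]

sift down from index 4: already satisfies heap property
sift down from index 3: already satisfies heap property
sift down from index 2: already satisfies heap property
sift down from index 1:
  13 vs smaller child 1 at index 4, swap → [26, 1, 4, 8, 13, 28, 10, 14, 24, 17]
sift down from index 0:
  26 vs smaller child 1 at index 1, swap → [1, 26, 4, 8, 13, 28, 10, 14, 24, 17]
  26 vs smaller child 8 at index 3, swap → [1, 8, 4, 26, 13, 28, 10, 14, 24, 17]
  26 vs smaller child 14 at index 7, swap → [1, 8, 4, 14, 13, 28, 10, 26, 24, 17]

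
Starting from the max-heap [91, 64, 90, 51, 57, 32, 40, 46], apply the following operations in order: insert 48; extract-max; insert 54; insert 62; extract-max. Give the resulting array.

insert 48:
  append 48 at index 8 → [91, 64, 90, 51, 57, 32, 40, 46, 48] (no swap needed)
extract-max → returns 91:
  remove root 91; move last element 48 to root → [48, 64, 90, 51, 57, 32, 40, 46]
  48 vs larger child 90 at index 2, swap → [90, 64, 48, 51, 57, 32, 40, 46]
insert 54:
  append 54 at index 8 → [90, 64, 48, 51, 57, 32, 40, 46, 54]
  54 > parent 51 at index 3, swap → [90, 64, 48, 54, 57, 32, 40, 46, 51]
insert 62:
  append 62 at index 9 → [90, 64, 48, 54, 57, 32, 40, 46, 51, 62]
  62 > parent 57 at index 4, swap → [90, 64, 48, 54, 62, 32, 40, 46, 51, 57]
extract-max → returns 90:
  remove root 90; move last element 57 to root → [57, 64, 48, 54, 62, 32, 40, 46, 51]
  57 vs larger child 64 at index 1, swap → [64, 57, 48, 54, 62, 32, 40, 46, 51]
  57 vs larger child 62 at index 4, swap → [64, 62, 48, 54, 57, 32, 40, 46, 51]

[64, 62, 48, 54, 57, 32, 40, 46, 51]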